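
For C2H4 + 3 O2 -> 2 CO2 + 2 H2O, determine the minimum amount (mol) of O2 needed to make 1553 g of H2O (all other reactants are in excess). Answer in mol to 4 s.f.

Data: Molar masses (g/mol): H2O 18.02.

129.3 mol

n(H2O) = 1553 / 18.02 = 86.18 mol
n(O2) = (3/2) × 86.18 = 129.3 mol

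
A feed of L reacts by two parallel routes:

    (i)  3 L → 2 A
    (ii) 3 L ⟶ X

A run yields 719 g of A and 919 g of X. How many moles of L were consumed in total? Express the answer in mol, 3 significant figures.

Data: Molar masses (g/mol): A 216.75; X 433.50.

11.3 mol

n(A) = 719 / 216.75 = 3.317 mol
n(X) = 919 / 433.50 = 2.120 mol
n(L) via (i) = (3/2)×3.317 = 4.976 mol
n(L) via (ii) = (3/1)×2.120 = 6.360 mol
total n(L) = 4.976 + 6.360 = 11.34 mol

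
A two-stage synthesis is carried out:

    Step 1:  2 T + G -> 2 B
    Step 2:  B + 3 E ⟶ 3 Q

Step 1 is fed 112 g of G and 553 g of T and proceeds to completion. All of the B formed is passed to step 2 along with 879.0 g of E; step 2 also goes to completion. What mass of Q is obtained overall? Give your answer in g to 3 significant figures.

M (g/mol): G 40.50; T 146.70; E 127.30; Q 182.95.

1260 g

Step 1:
n(G) = 112.0 / 40.50 = 2.765 mol
n(T) = 553.0 / 146.70 = 3.770 mol
n/ν for G = 2.765/1 = 2.765
n/ν for T = 3.770/2 = 1.885
Smallest n/ν is T → limiting reagent.
n(B) produced = (2/2) × 3.770 = 3.770 mol
Step 2:
n(B) available = 3.770 mol
n(E) = 879.0 / 127.30 = 6.905 mol
n/ν for B = 3.770/1 = 3.770
n/ν for E = 6.905/3 = 2.302
Smallest n/ν is E → limiting reagent.
n(Q) = (3/3) × 6.905 = 6.905 mol
mass = 6.905 × 182.95 = 1263 g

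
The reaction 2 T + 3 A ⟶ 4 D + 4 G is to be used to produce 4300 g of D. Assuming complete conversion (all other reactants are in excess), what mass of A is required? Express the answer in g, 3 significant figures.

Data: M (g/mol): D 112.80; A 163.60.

4680 g

n(D) = 4300 / 112.80 = 38.12 mol
n(A) = (3/4) × 38.12 = 28.59 mol
mass = 28.59 × 163.60 = 4677 g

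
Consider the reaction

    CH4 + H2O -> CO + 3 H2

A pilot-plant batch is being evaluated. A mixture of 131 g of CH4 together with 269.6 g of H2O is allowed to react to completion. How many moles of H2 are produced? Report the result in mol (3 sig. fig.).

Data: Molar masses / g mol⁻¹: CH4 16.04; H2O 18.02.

n(CH4) = 131.0 / 16.04 = 8.167 mol
n(H2O) = 269.6 / 18.02 = 14.96 mol
n/ν → CH4: 8.167, H2O: 14.96; CH4 is limiting.
n(H2) = (3/1) × 8.167 = 24.50 mol

24.5 mol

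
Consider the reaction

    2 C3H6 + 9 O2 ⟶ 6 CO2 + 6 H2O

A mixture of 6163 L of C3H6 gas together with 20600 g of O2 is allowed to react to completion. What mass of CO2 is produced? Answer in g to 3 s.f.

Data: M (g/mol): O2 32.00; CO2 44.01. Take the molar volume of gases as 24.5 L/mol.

18900 g

n(C3H6) = 6163 / 24.5 = 251.6 mol
n(O2) = 20600 / 32.00 = 643.8 mol
n/ν → C3H6: 125.8, O2: 71.53; O2 is limiting.
n(CO2) = (6/9) × 643.8 = 429.2 mol
mass = 429.2 × 44.01 = 18890 g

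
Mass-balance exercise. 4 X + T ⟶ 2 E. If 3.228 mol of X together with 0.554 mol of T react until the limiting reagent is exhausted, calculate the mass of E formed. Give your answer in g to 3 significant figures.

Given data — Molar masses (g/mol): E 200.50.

222 g

n(X) = 3.228 mol
n(T) = 0.5540 mol
n/ν → X: 0.8070, T: 0.5540; T is limiting.
n(E) = (2/1) × 0.5540 = 1.108 mol
mass = 1.108 × 200.50 = 222.2 g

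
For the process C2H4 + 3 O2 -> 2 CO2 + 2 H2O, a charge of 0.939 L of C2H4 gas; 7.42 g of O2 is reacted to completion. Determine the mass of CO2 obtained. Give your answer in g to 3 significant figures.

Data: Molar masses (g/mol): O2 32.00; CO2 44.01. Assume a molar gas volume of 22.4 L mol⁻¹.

n(C2H4) = 0.9390 / 22.4 = 0.04192 mol
n(O2) = 7.420 / 32.00 = 0.2319 mol
n/ν for C2H4 = 0.04192/1 = 0.04192
n/ν for O2 = 0.2319/3 = 0.07730
Smallest n/ν is C2H4 → limiting reagent.
n(CO2) = (2/1) × 0.04192 = 0.08384 mol
mass = 0.08384 × 44.01 = 3.690 g

3.69 g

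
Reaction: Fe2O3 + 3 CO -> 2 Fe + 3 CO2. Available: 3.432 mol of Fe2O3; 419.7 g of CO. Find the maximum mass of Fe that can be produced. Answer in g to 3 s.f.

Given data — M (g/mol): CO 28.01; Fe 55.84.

383 g

n(Fe2O3) = 3.432 mol
n(CO) = 419.7 / 28.01 = 14.98 mol
n/ν for Fe2O3 = 3.432/1 = 3.432
n/ν for CO = 14.98/3 = 4.993
Smallest n/ν is Fe2O3 → limiting reagent.
n(Fe) = (2/1) × 3.432 = 6.864 mol
mass = 6.864 × 55.84 = 383.3 g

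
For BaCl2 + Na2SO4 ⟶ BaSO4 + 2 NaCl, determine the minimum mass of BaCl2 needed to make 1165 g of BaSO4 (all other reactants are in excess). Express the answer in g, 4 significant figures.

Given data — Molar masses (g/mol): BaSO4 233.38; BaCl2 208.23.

1039 g

n(BaSO4) = 1165 / 233.38 = 4.992 mol
n(BaCl2) = (1/1) × 4.992 = 4.992 mol
mass = 4.992 × 208.23 = 1039 g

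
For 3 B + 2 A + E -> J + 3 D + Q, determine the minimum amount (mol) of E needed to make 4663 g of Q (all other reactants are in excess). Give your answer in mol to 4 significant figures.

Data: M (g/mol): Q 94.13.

n(Q) = 4663 / 94.13 = 49.54 mol
n(E) = (1/1) × 49.54 = 49.54 mol

49.54 mol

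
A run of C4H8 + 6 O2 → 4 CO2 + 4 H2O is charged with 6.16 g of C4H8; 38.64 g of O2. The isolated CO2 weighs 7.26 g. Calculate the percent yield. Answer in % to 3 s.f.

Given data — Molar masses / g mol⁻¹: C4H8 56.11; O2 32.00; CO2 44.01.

n(C4H8) = 6.160 / 56.11 = 0.1098 mol
n(O2) = 38.64 / 32.00 = 1.208 mol
n/ν → C4H8: 0.1098, O2: 0.2013; C4H8 is limiting.
theoretical n(CO2) = (4/1) × 0.1098 = 0.4392 mol → 19.33 g
% yield = 7.26 / 19.33 × 100 = 37.56 %

37.6 %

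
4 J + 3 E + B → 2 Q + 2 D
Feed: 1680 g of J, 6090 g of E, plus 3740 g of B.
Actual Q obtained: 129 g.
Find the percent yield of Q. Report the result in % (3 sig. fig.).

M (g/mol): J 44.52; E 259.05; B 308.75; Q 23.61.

34.9 %

n(J) = 1680 / 44.52 = 37.74 mol
n(E) = 6090 / 259.05 = 23.51 mol
n(B) = 3740 / 308.75 = 12.11 mol
n/ν → J: 9.435, E: 7.837, B: 12.11; E is limiting.
theoretical n(Q) = (2/3) × 23.51 = 15.67 mol → 370.0 g
% yield = 129 / 370.0 × 100 = 34.86 %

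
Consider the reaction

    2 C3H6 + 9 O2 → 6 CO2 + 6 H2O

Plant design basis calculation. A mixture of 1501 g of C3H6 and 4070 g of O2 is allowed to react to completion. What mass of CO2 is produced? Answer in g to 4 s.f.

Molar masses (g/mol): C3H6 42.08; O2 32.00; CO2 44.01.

n(C3H6) = 1501 / 42.08 = 35.67 mol
n(O2) = 4070 / 32.00 = 127.2 mol
n/ν for C3H6 = 35.67/2 = 17.84
n/ν for O2 = 127.2/9 = 14.13
Smallest n/ν is O2 → limiting reagent.
n(CO2) = (6/9) × 127.2 = 84.80 mol
mass = 84.80 × 44.01 = 3732 g

3732 g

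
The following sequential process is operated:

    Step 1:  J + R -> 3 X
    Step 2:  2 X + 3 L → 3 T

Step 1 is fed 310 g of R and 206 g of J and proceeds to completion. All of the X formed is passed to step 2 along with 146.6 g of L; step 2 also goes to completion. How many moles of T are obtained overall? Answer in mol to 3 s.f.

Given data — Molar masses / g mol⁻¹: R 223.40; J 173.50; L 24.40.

5.34 mol

Step 1:
n(R) = 310.0 / 223.40 = 1.388 mol
n(J) = 206.0 / 173.50 = 1.187 mol
n/ν for R = 1.388/1 = 1.388
n/ν for J = 1.187/1 = 1.187
Smallest n/ν is J → limiting reagent.
n(X) produced = (3/1) × 1.187 = 3.561 mol
Step 2:
n(X) available = 3.561 mol
n(L) = 146.6 / 24.40 = 6.008 mol
n/ν for X = 3.561/2 = 1.781
n/ν for L = 6.008/3 = 2.003
Smallest n/ν is X → limiting reagent.
n(T) = (3/2) × 3.561 = 5.342 mol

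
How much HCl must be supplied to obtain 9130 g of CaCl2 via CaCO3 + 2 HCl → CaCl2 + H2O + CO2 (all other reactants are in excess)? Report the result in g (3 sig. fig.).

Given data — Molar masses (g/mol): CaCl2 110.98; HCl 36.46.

6000 g

n(CaCl2) = 9130 / 110.98 = 82.27 mol
n(HCl) = (2/1) × 82.27 = 164.5 mol
mass = 164.5 × 36.46 = 5998 g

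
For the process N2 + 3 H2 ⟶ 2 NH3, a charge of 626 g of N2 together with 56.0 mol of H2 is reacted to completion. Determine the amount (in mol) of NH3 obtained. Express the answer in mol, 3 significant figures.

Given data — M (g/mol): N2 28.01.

37.3 mol

n(N2) = 626.0 / 28.01 = 22.35 mol
n(H2) = 56.00 mol
n/ν for N2 = 22.35/1 = 22.35
n/ν for H2 = 56.00/3 = 18.67
Smallest n/ν is H2 → limiting reagent.
n(NH3) = (2/3) × 56.00 = 37.33 mol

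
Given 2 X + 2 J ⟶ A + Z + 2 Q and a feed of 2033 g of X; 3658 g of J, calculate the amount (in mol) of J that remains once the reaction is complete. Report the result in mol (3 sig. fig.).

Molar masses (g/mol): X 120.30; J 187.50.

n(X) = 2033 / 120.30 = 16.90 mol
n(J) = 3658 / 187.50 = 19.51 mol
n/ν for X = 16.90/2 = 8.450
n/ν for J = 19.51/2 = 9.755
Smallest n/ν is X → limiting reagent.
J consumed = (2/2) × 16.90 = 16.90 mol
J remaining = 19.51 − 16.90 = 2.610 mol

2.61 mol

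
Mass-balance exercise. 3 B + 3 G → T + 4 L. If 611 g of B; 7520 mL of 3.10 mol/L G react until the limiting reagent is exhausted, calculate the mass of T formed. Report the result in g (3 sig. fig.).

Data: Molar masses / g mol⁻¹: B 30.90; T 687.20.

4530 g

n(B) = 611.0 / 30.90 = 19.77 mol
n(G) = 3.10 × 7520/1000 = 23.31 mol
n/ν for B = 19.77/3 = 6.590
n/ν for G = 23.31/3 = 7.770
Smallest n/ν is B → limiting reagent.
n(T) = (1/3) × 19.77 = 6.590 mol
mass = 6.590 × 687.20 = 4529 g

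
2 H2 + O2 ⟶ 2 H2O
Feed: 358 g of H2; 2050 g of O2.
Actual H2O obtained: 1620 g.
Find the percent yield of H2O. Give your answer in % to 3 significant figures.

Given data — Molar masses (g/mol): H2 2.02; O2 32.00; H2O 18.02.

70.2 %

n(H2) = 358.0 / 2.02 = 177.2 mol
n(O2) = 2050 / 32.00 = 64.06 mol
n/ν for H2 = 177.2/2 = 88.60
n/ν for O2 = 64.06/1 = 64.06
Smallest n/ν is O2 → limiting reagent.
theoretical n(H2O) = (2/1) × 64.06 = 128.1 mol → 2308 g
% yield = 1620 / 2308 × 100 = 70.19 %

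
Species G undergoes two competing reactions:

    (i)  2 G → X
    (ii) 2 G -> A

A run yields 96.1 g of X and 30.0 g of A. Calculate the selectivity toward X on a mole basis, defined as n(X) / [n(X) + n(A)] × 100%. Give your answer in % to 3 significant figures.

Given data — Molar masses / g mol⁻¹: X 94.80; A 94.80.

n(X) = 96.1 / 94.80 = 1.014 mol
n(A) = 30.0 / 94.80 = 0.3165 mol
selectivity = 1.014/(1.014+0.3165) × 100 = 76.21 %

76.2 %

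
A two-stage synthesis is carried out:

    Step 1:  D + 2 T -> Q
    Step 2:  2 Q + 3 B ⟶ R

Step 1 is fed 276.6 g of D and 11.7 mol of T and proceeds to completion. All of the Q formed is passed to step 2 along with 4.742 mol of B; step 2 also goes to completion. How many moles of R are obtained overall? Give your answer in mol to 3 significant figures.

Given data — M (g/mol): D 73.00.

1.58 mol

Step 1:
n(D) = 276.6 / 73.00 = 3.789 mol
n(T) = 11.70 mol
n/ν for D = 3.789/1 = 3.789
n/ν for T = 11.70/2 = 5.850
Smallest n/ν is D → limiting reagent.
n(Q) produced = (1/1) × 3.789 = 3.789 mol
Step 2:
n(Q) available = 3.789 mol
n(B) = 4.742 mol
n/ν for Q = 3.789/2 = 1.895
n/ν for B = 4.742/3 = 1.581
Smallest n/ν is B → limiting reagent.
n(R) = (1/3) × 4.742 = 1.581 mol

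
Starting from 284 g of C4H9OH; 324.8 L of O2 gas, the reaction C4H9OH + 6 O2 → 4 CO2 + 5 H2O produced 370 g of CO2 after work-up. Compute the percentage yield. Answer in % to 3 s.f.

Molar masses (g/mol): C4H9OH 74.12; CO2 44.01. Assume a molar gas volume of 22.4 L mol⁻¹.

n(C4H9OH) = 284.0 / 74.12 = 3.832 mol
n(O2) = 324.8 / 22.4 = 14.50 mol
n/ν for C4H9OH = 3.832/1 = 3.832
n/ν for O2 = 14.50/6 = 2.417
Smallest n/ν is O2 → limiting reagent.
theoretical n(CO2) = (4/6) × 14.50 = 9.667 mol → 425.4 g
% yield = 370 / 425.4 × 100 = 86.98 %

87.0 %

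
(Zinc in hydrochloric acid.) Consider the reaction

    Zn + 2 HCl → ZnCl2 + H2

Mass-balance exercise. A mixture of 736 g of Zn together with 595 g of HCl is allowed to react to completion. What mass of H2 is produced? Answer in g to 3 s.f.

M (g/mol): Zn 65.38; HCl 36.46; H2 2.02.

16.5 g

n(Zn) = 736.0 / 65.38 = 11.26 mol
n(HCl) = 595.0 / 36.46 = 16.32 mol
n/ν for Zn = 11.26/1 = 11.26
n/ν for HCl = 16.32/2 = 8.160
Smallest n/ν is HCl → limiting reagent.
n(H2) = (1/2) × 16.32 = 8.160 mol
mass = 8.160 × 2.02 = 16.48 g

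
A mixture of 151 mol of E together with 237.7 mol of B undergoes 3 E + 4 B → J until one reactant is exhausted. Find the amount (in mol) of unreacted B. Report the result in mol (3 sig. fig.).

n(E) = 151.0 mol
n(B) = 237.7 mol
n/ν for E = 151.0/3 = 50.33
n/ν for B = 237.7/4 = 59.43
Smallest n/ν is E → limiting reagent.
B consumed = (4/3) × 151.0 = 201.3 mol
B remaining = 237.7 − 201.3 = 36.40 mol

36.4 mol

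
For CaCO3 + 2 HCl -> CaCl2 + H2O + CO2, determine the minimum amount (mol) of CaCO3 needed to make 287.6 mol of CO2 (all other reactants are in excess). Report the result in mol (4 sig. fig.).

287.6 mol

n(CO2) = 287.6 mol
n(CaCO3) = (1/1) × 287.6 = 287.6 mol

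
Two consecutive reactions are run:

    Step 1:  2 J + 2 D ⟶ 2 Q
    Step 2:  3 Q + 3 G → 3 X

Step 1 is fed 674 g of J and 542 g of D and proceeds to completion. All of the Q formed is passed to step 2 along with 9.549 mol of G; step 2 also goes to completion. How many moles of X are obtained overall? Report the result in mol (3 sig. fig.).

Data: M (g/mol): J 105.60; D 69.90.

Step 1:
n(J) = 674.0 / 105.60 = 6.383 mol
n(D) = 542.0 / 69.90 = 7.754 mol
n/ν for J = 6.383/2 = 3.192
n/ν for D = 7.754/2 = 3.877
Smallest n/ν is J → limiting reagent.
n(Q) produced = (2/2) × 6.383 = 6.383 mol
Step 2:
n(Q) available = 6.383 mol
n(G) = 9.549 mol
n/ν for Q = 6.383/3 = 2.128
n/ν for G = 9.549/3 = 3.183
Smallest n/ν is Q → limiting reagent.
n(X) = (3/3) × 6.383 = 6.383 mol

6.38 mol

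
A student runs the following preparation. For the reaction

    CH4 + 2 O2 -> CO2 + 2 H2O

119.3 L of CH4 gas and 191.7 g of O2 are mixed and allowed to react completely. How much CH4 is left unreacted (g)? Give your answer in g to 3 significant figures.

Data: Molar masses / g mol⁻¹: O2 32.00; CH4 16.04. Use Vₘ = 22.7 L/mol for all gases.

n(CH4) = 119.3 / 22.7 = 5.256 mol
n(O2) = 191.7 / 32.00 = 5.991 mol
n/ν → CH4: 5.256, O2: 2.996; O2 is limiting.
CH4 consumed = (1/2) × 5.991 = 2.996 mol
CH4 remaining = 5.256 − 2.996 = 2.260 mol
mass = 2.260 × 16.04 = 36.25 g

36.3 g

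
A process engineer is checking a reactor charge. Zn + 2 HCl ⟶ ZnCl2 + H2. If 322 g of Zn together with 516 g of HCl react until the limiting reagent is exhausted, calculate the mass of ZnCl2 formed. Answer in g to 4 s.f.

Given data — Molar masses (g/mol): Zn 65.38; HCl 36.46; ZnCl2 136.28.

671.2 g

n(Zn) = 322.0 / 65.38 = 4.925 mol
n(HCl) = 516.0 / 36.46 = 14.15 mol
n/ν → Zn: 4.925, HCl: 7.075; Zn is limiting.
n(ZnCl2) = (1/1) × 4.925 = 4.925 mol
mass = 4.925 × 136.28 = 671.2 g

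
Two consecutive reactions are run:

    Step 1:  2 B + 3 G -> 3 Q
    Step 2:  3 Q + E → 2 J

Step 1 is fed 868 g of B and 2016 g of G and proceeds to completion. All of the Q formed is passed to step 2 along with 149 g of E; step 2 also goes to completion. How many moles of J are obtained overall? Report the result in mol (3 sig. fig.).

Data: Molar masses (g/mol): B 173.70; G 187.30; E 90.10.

Step 1:
n(B) = 868.0 / 173.70 = 4.997 mol
n(G) = 2016 / 187.30 = 10.76 mol
n/ν for B = 4.997/2 = 2.499
n/ν for G = 10.76/3 = 3.587
Smallest n/ν is B → limiting reagent.
n(Q) produced = (3/2) × 4.997 = 7.496 mol
Step 2:
n(Q) available = 7.496 mol
n(E) = 149.0 / 90.10 = 1.654 mol
n/ν for Q = 7.496/3 = 2.499
n/ν for E = 1.654/1 = 1.654
Smallest n/ν is E → limiting reagent.
n(J) = (2/1) × 1.654 = 3.308 mol

3.31 mol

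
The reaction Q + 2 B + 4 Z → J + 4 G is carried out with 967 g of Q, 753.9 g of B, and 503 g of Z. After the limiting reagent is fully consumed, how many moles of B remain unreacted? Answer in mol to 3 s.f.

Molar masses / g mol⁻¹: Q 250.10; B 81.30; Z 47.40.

3.97 mol

n(Q) = 967.0 / 250.10 = 3.866 mol
n(B) = 753.9 / 81.30 = 9.273 mol
n(Z) = 503.0 / 47.40 = 10.61 mol
n/ν for Q = 3.866/1 = 3.866
n/ν for B = 9.273/2 = 4.637
n/ν for Z = 10.61/4 = 2.653
Smallest n/ν is Z → limiting reagent.
B consumed = (2/4) × 10.61 = 5.305 mol
B remaining = 9.273 − 5.305 = 3.968 mol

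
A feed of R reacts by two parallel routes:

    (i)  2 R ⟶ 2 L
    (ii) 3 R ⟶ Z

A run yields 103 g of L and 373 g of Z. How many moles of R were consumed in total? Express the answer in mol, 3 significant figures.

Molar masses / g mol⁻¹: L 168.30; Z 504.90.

n(L) = 103 / 168.30 = 0.6120 mol
n(Z) = 373 / 504.90 = 0.7388 mol
n(R) via (i) = (2/2)×0.6120 = 0.6120 mol
n(R) via (ii) = (3/1)×0.7388 = 2.216 mol
total n(R) = 0.6120 + 2.216 = 2.828 mol

2.83 mol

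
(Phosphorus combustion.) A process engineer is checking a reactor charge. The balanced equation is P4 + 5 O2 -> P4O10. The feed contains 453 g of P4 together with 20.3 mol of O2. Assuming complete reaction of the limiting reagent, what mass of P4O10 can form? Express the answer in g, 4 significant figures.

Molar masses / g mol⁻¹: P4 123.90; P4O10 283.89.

1038 g

n(P4) = 453.0 / 123.90 = 3.656 mol
n(O2) = 20.30 mol
n/ν for P4 = 3.656/1 = 3.656
n/ν for O2 = 20.30/5 = 4.060
Smallest n/ν is P4 → limiting reagent.
n(P4O10) = (1/1) × 3.656 = 3.656 mol
mass = 3.656 × 283.89 = 1038 g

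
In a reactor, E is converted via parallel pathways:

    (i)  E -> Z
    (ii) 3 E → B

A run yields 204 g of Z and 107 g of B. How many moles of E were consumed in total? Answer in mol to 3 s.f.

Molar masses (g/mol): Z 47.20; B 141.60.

n(Z) = 204 / 47.20 = 4.322 mol
n(B) = 107 / 141.60 = 0.7556 mol
n(E) via (i) = (1/1)×4.322 = 4.322 mol
n(E) via (ii) = (3/1)×0.7556 = 2.267 mol
total n(E) = 4.322 + 2.267 = 6.589 mol

6.59 mol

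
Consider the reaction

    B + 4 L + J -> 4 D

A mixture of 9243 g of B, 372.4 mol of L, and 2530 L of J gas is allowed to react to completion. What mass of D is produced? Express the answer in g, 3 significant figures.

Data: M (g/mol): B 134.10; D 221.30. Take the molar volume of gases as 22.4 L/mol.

61000 g

n(B) = 9243 / 134.10 = 68.93 mol
n(L) = 372.4 mol
n(J) = 2530 / 22.4 = 112.9 mol
n/ν → B: 68.93, L: 93.10, J: 112.9; B is limiting.
n(D) = (4/1) × 68.93 = 275.7 mol
mass = 275.7 × 221.30 = 61010 g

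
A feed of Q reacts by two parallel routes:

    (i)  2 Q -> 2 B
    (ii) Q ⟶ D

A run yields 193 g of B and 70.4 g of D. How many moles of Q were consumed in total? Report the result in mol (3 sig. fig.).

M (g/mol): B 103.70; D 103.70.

n(B) = 193 / 103.70 = 1.861 mol
n(D) = 70.4 / 103.70 = 0.6789 mol
n(Q) via (i) = (2/2)×1.861 = 1.861 mol
n(Q) via (ii) = (1/1)×0.6789 = 0.6789 mol
total n(Q) = 1.861 + 0.6789 = 2.540 mol

2.54 mol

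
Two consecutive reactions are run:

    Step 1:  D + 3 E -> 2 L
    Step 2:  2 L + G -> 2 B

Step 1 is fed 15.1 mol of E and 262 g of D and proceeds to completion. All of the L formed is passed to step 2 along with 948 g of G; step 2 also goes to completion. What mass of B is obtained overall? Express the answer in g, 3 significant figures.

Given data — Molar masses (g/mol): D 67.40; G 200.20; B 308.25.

Step 1:
n(E) = 15.10 mol
n(D) = 262.0 / 67.40 = 3.887 mol
n/ν for E = 15.10/3 = 5.033
n/ν for D = 3.887/1 = 3.887
Smallest n/ν is D → limiting reagent.
n(L) produced = (2/1) × 3.887 = 7.774 mol
Step 2:
n(L) available = 7.774 mol
n(G) = 948.0 / 200.20 = 4.735 mol
n/ν for L = 7.774/2 = 3.887
n/ν for G = 4.735/1 = 4.735
Smallest n/ν is L → limiting reagent.
n(B) = (2/2) × 7.774 = 7.774 mol
mass = 7.774 × 308.25 = 2396 g

2400 g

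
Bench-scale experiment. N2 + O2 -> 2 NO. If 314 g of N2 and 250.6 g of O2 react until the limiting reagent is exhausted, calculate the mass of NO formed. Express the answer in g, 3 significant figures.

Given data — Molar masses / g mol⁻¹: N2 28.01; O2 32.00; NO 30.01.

470 g

n(N2) = 314.0 / 28.01 = 11.21 mol
n(O2) = 250.6 / 32.00 = 7.831 mol
n/ν for N2 = 11.21/1 = 11.21
n/ν for O2 = 7.831/1 = 7.831
Smallest n/ν is O2 → limiting reagent.
n(NO) = (2/1) × 7.831 = 15.66 mol
mass = 15.66 × 30.01 = 470.0 g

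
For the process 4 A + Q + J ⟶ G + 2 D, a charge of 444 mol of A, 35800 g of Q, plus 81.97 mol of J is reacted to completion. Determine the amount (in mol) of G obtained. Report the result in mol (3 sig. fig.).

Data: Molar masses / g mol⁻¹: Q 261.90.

82.0 mol

n(A) = 444.0 mol
n(Q) = 35800 / 261.90 = 136.7 mol
n(J) = 81.97 mol
n/ν for A = 444.0/4 = 111.0
n/ν for Q = 136.7/1 = 136.7
n/ν for J = 81.97/1 = 81.97
Smallest n/ν is J → limiting reagent.
n(G) = (1/1) × 81.97 = 81.97 mol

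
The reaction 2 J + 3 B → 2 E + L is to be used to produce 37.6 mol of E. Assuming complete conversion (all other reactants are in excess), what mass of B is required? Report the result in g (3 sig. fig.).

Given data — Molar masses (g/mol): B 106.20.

n(E) = 37.60 mol
n(B) = (3/2) × 37.60 = 56.40 mol
mass = 56.40 × 106.20 = 5990 g

5990 g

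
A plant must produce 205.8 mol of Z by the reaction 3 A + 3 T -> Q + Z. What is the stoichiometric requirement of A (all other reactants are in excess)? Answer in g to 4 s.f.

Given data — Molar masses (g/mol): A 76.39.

47160 g

n(Z) = 205.8 mol
n(A) = (3/1) × 205.8 = 617.4 mol
mass = 617.4 × 76.39 = 47160 g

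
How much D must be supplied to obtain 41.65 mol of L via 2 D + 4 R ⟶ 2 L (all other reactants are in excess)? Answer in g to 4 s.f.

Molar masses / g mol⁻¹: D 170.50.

7101 g

n(L) = 41.65 mol
n(D) = (2/2) × 41.65 = 41.65 mol
mass = 41.65 × 170.50 = 7101 g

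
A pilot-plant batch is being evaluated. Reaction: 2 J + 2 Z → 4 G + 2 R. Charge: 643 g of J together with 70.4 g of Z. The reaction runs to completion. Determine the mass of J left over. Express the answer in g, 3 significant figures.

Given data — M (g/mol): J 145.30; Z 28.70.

n(J) = 643.0 / 145.30 = 4.425 mol
n(Z) = 70.40 / 28.70 = 2.453 mol
n/ν for J = 4.425/2 = 2.213
n/ν for Z = 2.453/2 = 1.227
Smallest n/ν is Z → limiting reagent.
J consumed = (2/2) × 2.453 = 2.453 mol
J remaining = 4.425 − 2.453 = 1.972 mol
mass = 1.972 × 145.30 = 286.5 g

287 g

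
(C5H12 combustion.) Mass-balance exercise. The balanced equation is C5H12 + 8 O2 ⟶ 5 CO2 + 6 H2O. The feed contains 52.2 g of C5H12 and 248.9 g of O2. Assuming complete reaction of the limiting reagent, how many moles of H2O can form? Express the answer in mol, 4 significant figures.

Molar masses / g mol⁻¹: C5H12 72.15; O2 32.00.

n(C5H12) = 52.20 / 72.15 = 0.7235 mol
n(O2) = 248.9 / 32.00 = 7.778 mol
n/ν for C5H12 = 0.7235/1 = 0.7235
n/ν for O2 = 7.778/8 = 0.9723
Smallest n/ν is C5H12 → limiting reagent.
n(H2O) = (6/1) × 0.7235 = 4.341 mol

4.341 mol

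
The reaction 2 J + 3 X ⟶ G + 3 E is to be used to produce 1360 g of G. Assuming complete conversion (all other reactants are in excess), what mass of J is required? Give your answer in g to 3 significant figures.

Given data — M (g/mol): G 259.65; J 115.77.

1210 g

n(G) = 1360 / 259.65 = 5.238 mol
n(J) = (2/1) × 5.238 = 10.48 mol
mass = 10.48 × 115.77 = 1213 g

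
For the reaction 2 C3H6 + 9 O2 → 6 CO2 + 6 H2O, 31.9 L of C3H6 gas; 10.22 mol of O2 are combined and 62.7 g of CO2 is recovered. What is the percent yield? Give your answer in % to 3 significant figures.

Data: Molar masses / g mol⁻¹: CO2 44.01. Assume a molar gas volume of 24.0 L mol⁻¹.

35.7 %

n(C3H6) = 31.90 / 24.0 = 1.329 mol
n(O2) = 10.22 mol
n/ν → C3H6: 0.6645, O2: 1.136; C3H6 is limiting.
theoretical n(CO2) = (6/2) × 1.329 = 3.987 mol → 175.5 g
% yield = 62.7 / 175.5 × 100 = 35.73 %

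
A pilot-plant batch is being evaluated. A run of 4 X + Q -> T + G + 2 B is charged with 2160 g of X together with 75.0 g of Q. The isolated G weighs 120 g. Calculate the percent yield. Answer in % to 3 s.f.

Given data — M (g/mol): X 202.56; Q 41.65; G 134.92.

n(X) = 2160 / 202.56 = 10.66 mol
n(Q) = 75.00 / 41.65 = 1.801 mol
n/ν → X: 2.665, Q: 1.801; Q is limiting.
theoretical n(G) = (1/1) × 1.801 = 1.801 mol → 243.0 g
% yield = 120 / 243.0 × 100 = 49.38 %

49.4 %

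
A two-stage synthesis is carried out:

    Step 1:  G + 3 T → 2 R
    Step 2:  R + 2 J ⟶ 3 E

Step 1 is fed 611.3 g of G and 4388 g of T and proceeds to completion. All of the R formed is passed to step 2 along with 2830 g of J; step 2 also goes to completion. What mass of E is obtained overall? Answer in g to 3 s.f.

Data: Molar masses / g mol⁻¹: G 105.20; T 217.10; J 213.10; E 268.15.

5340 g

Step 1:
n(G) = 611.3 / 105.20 = 5.811 mol
n(T) = 4388 / 217.10 = 20.21 mol
n/ν → G: 5.811, T: 6.737; G is limiting.
n(R) produced = (2/1) × 5.811 = 11.62 mol
Step 2:
n(R) available = 11.62 mol
n(J) = 2830 / 213.10 = 13.28 mol
n/ν → R: 11.62, J: 6.640; J is limiting.
n(E) = (3/2) × 13.28 = 19.92 mol
mass = 19.92 × 268.15 = 5342 g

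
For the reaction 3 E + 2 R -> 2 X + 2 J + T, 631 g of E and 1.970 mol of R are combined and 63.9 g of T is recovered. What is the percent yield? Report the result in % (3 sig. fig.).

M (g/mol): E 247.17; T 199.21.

n(E) = 631.0 / 247.17 = 2.553 mol
n(R) = 1.970 mol
n/ν for E = 2.553/3 = 0.8510
n/ν for R = 1.970/2 = 0.9850
Smallest n/ν is E → limiting reagent.
theoretical n(T) = (1/3) × 2.553 = 0.8510 mol → 169.5 g
% yield = 63.9 / 169.5 × 100 = 37.70 %

37.7 %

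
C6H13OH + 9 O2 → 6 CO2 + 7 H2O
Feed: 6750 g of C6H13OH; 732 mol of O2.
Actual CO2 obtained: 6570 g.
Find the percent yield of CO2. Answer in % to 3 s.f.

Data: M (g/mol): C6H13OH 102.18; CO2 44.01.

n(C6H13OH) = 6750 / 102.18 = 66.06 mol
n(O2) = 732.0 mol
n/ν → C6H13OH: 66.06, O2: 81.33; C6H13OH is limiting.
theoretical n(CO2) = (6/1) × 66.06 = 396.4 mol → 17450 g
% yield = 6570 / 17450 × 100 = 37.65 %

37.7 %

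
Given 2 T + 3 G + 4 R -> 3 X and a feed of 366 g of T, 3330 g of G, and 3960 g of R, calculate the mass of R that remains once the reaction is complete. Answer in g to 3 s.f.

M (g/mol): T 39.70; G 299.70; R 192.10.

n(T) = 366.0 / 39.70 = 9.219 mol
n(G) = 3330 / 299.70 = 11.11 mol
n(R) = 3960 / 192.10 = 20.61 mol
n/ν for T = 9.219/2 = 4.610
n/ν for G = 11.11/3 = 3.703
n/ν for R = 20.61/4 = 5.153
Smallest n/ν is G → limiting reagent.
R consumed = (4/3) × 11.11 = 14.81 mol
R remaining = 20.61 − 14.81 = 5.800 mol
mass = 5.800 × 192.10 = 1114 g

1110 g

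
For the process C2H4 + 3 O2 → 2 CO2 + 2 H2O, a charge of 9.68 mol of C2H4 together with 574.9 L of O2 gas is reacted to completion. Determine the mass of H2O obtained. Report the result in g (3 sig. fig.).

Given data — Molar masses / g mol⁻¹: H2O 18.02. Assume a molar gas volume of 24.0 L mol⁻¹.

288 g

n(C2H4) = 9.680 mol
n(O2) = 574.9 / 24.0 = 23.95 mol
n/ν for C2H4 = 9.680/1 = 9.680
n/ν for O2 = 23.95/3 = 7.983
Smallest n/ν is O2 → limiting reagent.
n(H2O) = (2/3) × 23.95 = 15.97 mol
mass = 15.97 × 18.02 = 287.8 g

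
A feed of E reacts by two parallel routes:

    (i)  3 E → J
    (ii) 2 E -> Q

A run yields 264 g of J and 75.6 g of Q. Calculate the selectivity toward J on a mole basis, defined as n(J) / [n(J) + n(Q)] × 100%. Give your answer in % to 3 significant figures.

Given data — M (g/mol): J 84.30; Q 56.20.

n(J) = 264 / 84.30 = 3.132 mol
n(Q) = 75.6 / 56.20 = 1.345 mol
selectivity = 3.132/(3.132+1.345) × 100 = 69.96 %

70.0 %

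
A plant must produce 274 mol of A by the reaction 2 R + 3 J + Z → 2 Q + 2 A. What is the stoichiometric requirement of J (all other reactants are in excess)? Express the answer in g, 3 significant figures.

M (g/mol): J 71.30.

n(A) = 274.0 mol
n(J) = (3/2) × 274.0 = 411.0 mol
mass = 411.0 × 71.30 = 29300 g

29300 g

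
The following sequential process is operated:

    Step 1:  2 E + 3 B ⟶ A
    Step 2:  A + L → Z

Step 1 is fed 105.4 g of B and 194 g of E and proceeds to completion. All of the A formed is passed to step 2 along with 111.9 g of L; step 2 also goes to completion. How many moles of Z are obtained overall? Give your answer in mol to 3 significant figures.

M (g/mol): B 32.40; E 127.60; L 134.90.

Step 1:
n(B) = 105.4 / 32.40 = 3.253 mol
n(E) = 194.0 / 127.60 = 1.520 mol
n/ν for B = 3.253/3 = 1.084
n/ν for E = 1.520/2 = 0.7600
Smallest n/ν is E → limiting reagent.
n(A) produced = (1/2) × 1.520 = 0.7600 mol
Step 2:
n(A) available = 0.7600 mol
n(L) = 111.9 / 134.90 = 0.8295 mol
n/ν for A = 0.7600/1 = 0.7600
n/ν for L = 0.8295/1 = 0.8295
Smallest n/ν is A → limiting reagent.
n(Z) = (1/1) × 0.7600 = 0.7600 mol

0.760 mol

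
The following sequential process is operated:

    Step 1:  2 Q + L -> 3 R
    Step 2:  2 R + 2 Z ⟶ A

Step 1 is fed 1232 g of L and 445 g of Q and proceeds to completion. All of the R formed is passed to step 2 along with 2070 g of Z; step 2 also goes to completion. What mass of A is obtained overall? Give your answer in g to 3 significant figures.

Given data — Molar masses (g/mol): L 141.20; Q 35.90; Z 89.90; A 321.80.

2990 g

Step 1:
n(L) = 1232 / 141.20 = 8.725 mol
n(Q) = 445.0 / 35.90 = 12.40 mol
n/ν → L: 8.725, Q: 6.200; Q is limiting.
n(R) produced = (3/2) × 12.40 = 18.60 mol
Step 2:
n(R) available = 18.60 mol
n(Z) = 2070 / 89.90 = 23.03 mol
n/ν → R: 9.300, Z: 11.52; R is limiting.
n(A) = (1/2) × 18.60 = 9.300 mol
mass = 9.300 × 321.80 = 2993 g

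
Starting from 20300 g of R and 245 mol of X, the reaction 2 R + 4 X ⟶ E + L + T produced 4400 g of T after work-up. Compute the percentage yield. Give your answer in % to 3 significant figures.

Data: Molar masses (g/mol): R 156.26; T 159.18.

45.1 %

n(R) = 20300 / 156.26 = 129.9 mol
n(X) = 245.0 mol
n/ν → R: 64.95, X: 61.25; X is limiting.
theoretical n(T) = (1/4) × 245.0 = 61.25 mol → 9750 g
% yield = 4400 / 9750 × 100 = 45.13 %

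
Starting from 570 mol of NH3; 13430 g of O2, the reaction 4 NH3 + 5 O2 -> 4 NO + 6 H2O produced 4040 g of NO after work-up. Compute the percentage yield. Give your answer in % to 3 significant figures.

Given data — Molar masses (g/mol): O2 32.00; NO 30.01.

40.1 %

n(NH3) = 570.0 mol
n(O2) = 13430 / 32.00 = 419.7 mol
n/ν → NH3: 142.5, O2: 83.94; O2 is limiting.
theoretical n(NO) = (4/5) × 419.7 = 335.8 mol → 10080 g
% yield = 4040 / 10080 × 100 = 40.08 %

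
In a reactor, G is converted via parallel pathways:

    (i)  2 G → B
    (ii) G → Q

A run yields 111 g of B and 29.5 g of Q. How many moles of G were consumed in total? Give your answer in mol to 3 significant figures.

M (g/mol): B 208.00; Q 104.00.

n(B) = 111 / 208.00 = 0.5337 mol
n(Q) = 29.5 / 104.00 = 0.2837 mol
n(G) via (i) = (2/1)×0.5337 = 1.067 mol
n(G) via (ii) = (1/1)×0.2837 = 0.2837 mol
total n(G) = 1.067 + 0.2837 = 1.351 mol

1.35 mol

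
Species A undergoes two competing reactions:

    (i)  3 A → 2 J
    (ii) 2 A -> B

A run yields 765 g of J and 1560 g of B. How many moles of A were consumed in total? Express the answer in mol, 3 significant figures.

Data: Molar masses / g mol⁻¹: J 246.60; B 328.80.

14.1 mol

n(J) = 765 / 246.60 = 3.102 mol
n(B) = 1560 / 328.80 = 4.745 mol
n(A) via (i) = (3/2)×3.102 = 4.653 mol
n(A) via (ii) = (2/1)×4.745 = 9.490 mol
total n(A) = 4.653 + 9.490 = 14.14 mol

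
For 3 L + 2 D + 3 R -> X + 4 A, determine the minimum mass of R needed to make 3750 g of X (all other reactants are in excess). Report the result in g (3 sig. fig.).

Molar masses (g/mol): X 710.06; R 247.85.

n(X) = 3750 / 710.06 = 5.281 mol
n(R) = (3/1) × 5.281 = 15.84 mol
mass = 15.84 × 247.85 = 3926 g

3930 g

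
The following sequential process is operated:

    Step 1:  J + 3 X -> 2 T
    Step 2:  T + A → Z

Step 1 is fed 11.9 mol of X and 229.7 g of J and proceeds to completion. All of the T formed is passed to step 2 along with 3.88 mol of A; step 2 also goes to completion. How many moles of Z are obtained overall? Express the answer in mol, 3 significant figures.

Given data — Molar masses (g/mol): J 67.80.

3.88 mol

Step 1:
n(X) = 11.90 mol
n(J) = 229.7 / 67.80 = 3.388 mol
n/ν for X = 11.90/3 = 3.967
n/ν for J = 3.388/1 = 3.388
Smallest n/ν is J → limiting reagent.
n(T) produced = (2/1) × 3.388 = 6.776 mol
Step 2:
n(T) available = 6.776 mol
n(A) = 3.880 mol
n/ν for T = 6.776/1 = 6.776
n/ν for A = 3.880/1 = 3.880
Smallest n/ν is A → limiting reagent.
n(Z) = (1/1) × 3.880 = 3.880 mol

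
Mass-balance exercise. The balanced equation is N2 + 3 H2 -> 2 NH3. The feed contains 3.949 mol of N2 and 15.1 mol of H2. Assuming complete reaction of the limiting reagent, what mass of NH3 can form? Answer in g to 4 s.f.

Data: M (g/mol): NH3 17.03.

134.5 g

n(N2) = 3.949 mol
n(H2) = 15.10 mol
n/ν → N2: 3.949, H2: 5.033; N2 is limiting.
n(NH3) = (2/1) × 3.949 = 7.898 mol
mass = 7.898 × 17.03 = 134.5 g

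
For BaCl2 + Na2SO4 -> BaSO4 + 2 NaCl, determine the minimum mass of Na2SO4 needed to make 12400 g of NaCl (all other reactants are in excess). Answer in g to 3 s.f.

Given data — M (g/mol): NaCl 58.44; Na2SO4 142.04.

15100 g

n(NaCl) = 12400 / 58.44 = 212.2 mol
n(Na2SO4) = (1/2) × 212.2 = 106.1 mol
mass = 106.1 × 142.04 = 15070 g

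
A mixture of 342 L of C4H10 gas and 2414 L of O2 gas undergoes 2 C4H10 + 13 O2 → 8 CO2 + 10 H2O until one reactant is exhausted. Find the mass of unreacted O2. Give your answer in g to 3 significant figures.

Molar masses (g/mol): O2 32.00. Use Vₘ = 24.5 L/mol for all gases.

249 g

n(C4H10) = 342.0 / 24.5 = 13.96 mol
n(O2) = 2414 / 24.5 = 98.53 mol
n/ν → C4H10: 6.980, O2: 7.579; C4H10 is limiting.
O2 consumed = (13/2) × 13.96 = 90.74 mol
O2 remaining = 98.53 − 90.74 = 7.790 mol
mass = 7.790 × 32.00 = 249.3 g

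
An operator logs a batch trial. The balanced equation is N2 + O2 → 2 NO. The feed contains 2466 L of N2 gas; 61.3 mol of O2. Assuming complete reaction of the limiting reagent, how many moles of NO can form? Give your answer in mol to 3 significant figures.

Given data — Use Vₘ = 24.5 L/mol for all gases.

n(N2) = 2466 / 24.5 = 100.7 mol
n(O2) = 61.30 mol
n/ν for N2 = 100.7/1 = 100.7
n/ν for O2 = 61.30/1 = 61.30
Smallest n/ν is O2 → limiting reagent.
n(NO) = (2/1) × 61.30 = 122.6 mol

123 mol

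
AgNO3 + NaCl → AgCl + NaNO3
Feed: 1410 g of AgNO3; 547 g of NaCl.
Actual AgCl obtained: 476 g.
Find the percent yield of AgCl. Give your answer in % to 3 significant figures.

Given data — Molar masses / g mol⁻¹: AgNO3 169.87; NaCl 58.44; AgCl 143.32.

40.0 %

n(AgNO3) = 1410 / 169.87 = 8.300 mol
n(NaCl) = 547.0 / 58.44 = 9.360 mol
n/ν → AgNO3: 8.300, NaCl: 9.360; AgNO3 is limiting.
theoretical n(AgCl) = (1/1) × 8.300 = 8.300 mol → 1190 g
% yield = 476 / 1190 × 100 = 40.00 %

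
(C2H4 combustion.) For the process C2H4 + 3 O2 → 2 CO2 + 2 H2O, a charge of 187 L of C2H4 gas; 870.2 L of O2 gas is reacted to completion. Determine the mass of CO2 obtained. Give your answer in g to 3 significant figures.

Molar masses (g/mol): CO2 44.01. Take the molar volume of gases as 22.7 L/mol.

n(C2H4) = 187.0 / 22.7 = 8.238 mol
n(O2) = 870.2 / 22.7 = 38.33 mol
n/ν for C2H4 = 8.238/1 = 8.238
n/ν for O2 = 38.33/3 = 12.78
Smallest n/ν is C2H4 → limiting reagent.
n(CO2) = (2/1) × 8.238 = 16.48 mol
mass = 16.48 × 44.01 = 725.3 g

725 g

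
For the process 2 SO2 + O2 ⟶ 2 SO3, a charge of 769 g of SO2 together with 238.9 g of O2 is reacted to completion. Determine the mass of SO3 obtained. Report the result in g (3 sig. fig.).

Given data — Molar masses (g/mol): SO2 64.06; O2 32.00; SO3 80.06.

961 g

n(SO2) = 769.0 / 64.06 = 12.00 mol
n(O2) = 238.9 / 32.00 = 7.466 mol
n/ν for SO2 = 12.00/2 = 6.000
n/ν for O2 = 7.466/1 = 7.466
Smallest n/ν is SO2 → limiting reagent.
n(SO3) = (2/2) × 12.00 = 12.00 mol
mass = 12.00 × 80.06 = 960.7 g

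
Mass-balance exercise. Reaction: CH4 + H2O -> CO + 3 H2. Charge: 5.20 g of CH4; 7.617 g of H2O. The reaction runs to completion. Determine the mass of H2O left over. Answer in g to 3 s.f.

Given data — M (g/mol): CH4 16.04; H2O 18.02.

n(CH4) = 5.200 / 16.04 = 0.3242 mol
n(H2O) = 7.617 / 18.02 = 0.4227 mol
n/ν → CH4: 0.3242, H2O: 0.4227; CH4 is limiting.
H2O consumed = (1/1) × 0.3242 = 0.3242 mol
H2O remaining = 0.4227 − 0.3242 = 0.09850 mol
mass = 0.09850 × 18.02 = 1.775 g

1.78 g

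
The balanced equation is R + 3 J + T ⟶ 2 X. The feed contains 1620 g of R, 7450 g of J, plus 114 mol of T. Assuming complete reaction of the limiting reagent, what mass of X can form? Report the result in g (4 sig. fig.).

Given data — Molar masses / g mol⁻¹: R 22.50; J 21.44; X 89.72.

n(R) = 1620 / 22.50 = 72.00 mol
n(J) = 7450 / 21.44 = 347.5 mol
n(T) = 114.0 mol
n/ν for R = 72.00/1 = 72.00
n/ν for J = 347.5/3 = 115.8
n/ν for T = 114.0/1 = 114.0
Smallest n/ν is R → limiting reagent.
n(X) = (2/1) × 72.00 = 144.0 mol
mass = 144.0 × 89.72 = 12920 g

12920 g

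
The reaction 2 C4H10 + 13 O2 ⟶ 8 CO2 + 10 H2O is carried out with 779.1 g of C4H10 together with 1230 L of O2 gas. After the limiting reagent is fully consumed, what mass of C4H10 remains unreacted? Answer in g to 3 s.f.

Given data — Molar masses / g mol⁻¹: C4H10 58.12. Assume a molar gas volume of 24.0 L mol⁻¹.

n(C4H10) = 779.1 / 58.12 = 13.41 mol
n(O2) = 1230 / 24.0 = 51.25 mol
n/ν for C4H10 = 13.41/2 = 6.705
n/ν for O2 = 51.25/13 = 3.942
Smallest n/ν is O2 → limiting reagent.
C4H10 consumed = (2/13) × 51.25 = 7.885 mol
C4H10 remaining = 13.41 − 7.885 = 5.525 mol
mass = 5.525 × 58.12 = 321.1 g

321 g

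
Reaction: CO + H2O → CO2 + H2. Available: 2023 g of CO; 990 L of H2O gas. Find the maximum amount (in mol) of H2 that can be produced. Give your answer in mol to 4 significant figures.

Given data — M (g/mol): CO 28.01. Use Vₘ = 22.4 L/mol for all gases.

44.20 mol

n(CO) = 2023 / 28.01 = 72.22 mol
n(H2O) = 990.0 / 22.4 = 44.20 mol
n/ν → CO: 72.22, H2O: 44.20; H2O is limiting.
n(H2) = (1/1) × 44.20 = 44.20 mol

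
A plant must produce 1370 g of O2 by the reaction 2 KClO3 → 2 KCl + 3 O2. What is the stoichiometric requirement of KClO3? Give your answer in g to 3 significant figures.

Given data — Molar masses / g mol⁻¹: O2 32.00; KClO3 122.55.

n(O2) = 1370 / 32.00 = 42.81 mol
n(KClO3) = (2/3) × 42.81 = 28.54 mol
mass = 28.54 × 122.55 = 3498 g

3500 g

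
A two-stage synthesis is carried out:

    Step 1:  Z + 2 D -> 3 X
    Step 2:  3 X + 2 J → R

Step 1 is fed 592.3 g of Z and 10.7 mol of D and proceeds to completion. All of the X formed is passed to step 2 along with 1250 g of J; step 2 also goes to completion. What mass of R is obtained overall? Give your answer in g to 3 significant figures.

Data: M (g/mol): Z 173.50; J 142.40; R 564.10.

1930 g

Step 1:
n(Z) = 592.3 / 173.50 = 3.414 mol
n(D) = 10.70 mol
n/ν → Z: 3.414, D: 5.350; Z is limiting.
n(X) produced = (3/1) × 3.414 = 10.24 mol
Step 2:
n(X) available = 10.24 mol
n(J) = 1250 / 142.40 = 8.778 mol
n/ν → X: 3.413, J: 4.389; X is limiting.
n(R) = (1/3) × 10.24 = 3.413 mol
mass = 3.413 × 564.10 = 1925 g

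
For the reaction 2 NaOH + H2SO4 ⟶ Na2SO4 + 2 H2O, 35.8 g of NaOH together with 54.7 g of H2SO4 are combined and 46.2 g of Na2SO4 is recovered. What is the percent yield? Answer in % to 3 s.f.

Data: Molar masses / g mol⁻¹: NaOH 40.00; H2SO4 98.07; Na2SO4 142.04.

72.7 %

n(NaOH) = 35.80 / 40.00 = 0.8950 mol
n(H2SO4) = 54.70 / 98.07 = 0.5578 mol
n/ν for NaOH = 0.8950/2 = 0.4475
n/ν for H2SO4 = 0.5578/1 = 0.5578
Smallest n/ν is NaOH → limiting reagent.
theoretical n(Na2SO4) = (1/2) × 0.8950 = 0.4475 mol → 63.56 g
% yield = 46.2 / 63.56 × 100 = 72.69 %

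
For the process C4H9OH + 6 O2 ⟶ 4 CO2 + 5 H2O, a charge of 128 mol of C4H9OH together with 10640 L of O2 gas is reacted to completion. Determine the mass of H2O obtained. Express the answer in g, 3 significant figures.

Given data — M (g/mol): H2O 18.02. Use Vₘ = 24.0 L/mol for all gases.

6660 g

n(C4H9OH) = 128.0 mol
n(O2) = 10640 / 24.0 = 443.3 mol
n/ν → C4H9OH: 128.0, O2: 73.88; O2 is limiting.
n(H2O) = (5/6) × 443.3 = 369.4 mol
mass = 369.4 × 18.02 = 6657 g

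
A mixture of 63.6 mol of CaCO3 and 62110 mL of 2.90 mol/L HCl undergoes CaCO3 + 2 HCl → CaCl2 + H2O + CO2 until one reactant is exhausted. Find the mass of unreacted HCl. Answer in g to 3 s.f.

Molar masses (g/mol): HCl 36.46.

1930 g

n(CaCO3) = 63.60 mol
n(HCl) = 2.90 × 62110/1000 = 180.1 mol
n/ν → CaCO3: 63.60, HCl: 90.05; CaCO3 is limiting.
HCl consumed = (2/1) × 63.60 = 127.2 mol
HCl remaining = 180.1 − 127.2 = 52.90 mol
mass = 52.90 × 36.46 = 1929 g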